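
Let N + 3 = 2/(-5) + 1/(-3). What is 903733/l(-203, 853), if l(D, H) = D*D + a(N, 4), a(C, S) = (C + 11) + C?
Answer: 13555995/618188 ≈ 21.929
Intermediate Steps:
N = -56/15 (N = -3 + (2/(-5) + 1/(-3)) = -3 + (2*(-1/5) + 1*(-1/3)) = -3 + (-2/5 - 1/3) = -3 - 11/15 = -56/15 ≈ -3.7333)
a(C, S) = 11 + 2*C (a(C, S) = (11 + C) + C = 11 + 2*C)
l(D, H) = 53/15 + D**2 (l(D, H) = D*D + (11 + 2*(-56/15)) = D**2 + (11 - 112/15) = D**2 + 53/15 = 53/15 + D**2)
903733/l(-203, 853) = 903733/(53/15 + (-203)**2) = 903733/(53/15 + 41209) = 903733/(618188/15) = 903733*(15/618188) = 13555995/618188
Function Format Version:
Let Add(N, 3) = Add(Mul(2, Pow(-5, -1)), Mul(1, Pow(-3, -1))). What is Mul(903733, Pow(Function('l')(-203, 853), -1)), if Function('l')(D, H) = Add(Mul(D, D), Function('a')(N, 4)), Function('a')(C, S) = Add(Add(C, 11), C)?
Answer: Rational(13555995, 618188) ≈ 21.929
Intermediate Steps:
N = Rational(-56, 15) (N = Add(-3, Add(Mul(2, Pow(-5, -1)), Mul(1, Pow(-3, -1)))) = Add(-3, Add(Mul(2, Rational(-1, 5)), Mul(1, Rational(-1, 3)))) = Add(-3, Add(Rational(-2, 5), Rational(-1, 3))) = Add(-3, Rational(-11, 15)) = Rational(-56, 15) ≈ -3.7333)
Function('a')(C, S) = Add(11, Mul(2, C)) (Function('a')(C, S) = Add(Add(11, C), C) = Add(11, Mul(2, C)))
Function('l')(D, H) = Add(Rational(53, 15), Pow(D, 2)) (Function('l')(D, H) = Add(Mul(D, D), Add(11, Mul(2, Rational(-56, 15)))) = Add(Pow(D, 2), Add(11, Rational(-112, 15))) = Add(Pow(D, 2), Rational(53, 15)) = Add(Rational(53, 15), Pow(D, 2)))
Mul(903733, Pow(Function('l')(-203, 853), -1)) = Mul(903733, Pow(Add(Rational(53, 15), Pow(-203, 2)), -1)) = Mul(903733, Pow(Add(Rational(53, 15), 41209), -1)) = Mul(903733, Pow(Rational(618188, 15), -1)) = Mul(903733, Rational(15, 618188)) = Rational(13555995, 618188)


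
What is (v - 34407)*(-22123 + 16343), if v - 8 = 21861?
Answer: 72469640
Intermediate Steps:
v = 21869 (v = 8 + 21861 = 21869)
(v - 34407)*(-22123 + 16343) = (21869 - 34407)*(-22123 + 16343) = -12538*(-5780) = 72469640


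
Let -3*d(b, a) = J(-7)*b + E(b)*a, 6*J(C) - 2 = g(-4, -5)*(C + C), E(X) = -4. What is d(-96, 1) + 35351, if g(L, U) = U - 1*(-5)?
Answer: 35363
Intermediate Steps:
g(L, U) = 5 + U (g(L, U) = U + 5 = 5 + U)
J(C) = 1/3 (J(C) = 1/3 + ((5 - 5)*(C + C))/6 = 1/3 + (0*(2*C))/6 = 1/3 + (1/6)*0 = 1/3 + 0 = 1/3)
d(b, a) = -b/9 + 4*a/3 (d(b, a) = -(b/3 - 4*a)/3 = -(-4*a + b/3)/3 = -b/9 + 4*a/3)
d(-96, 1) + 35351 = (-1/9*(-96) + (4/3)*1) + 35351 = (32/3 + 4/3) + 35351 = 12 + 35351 = 35363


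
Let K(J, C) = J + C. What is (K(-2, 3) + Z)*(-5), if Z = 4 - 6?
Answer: 5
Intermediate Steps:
K(J, C) = C + J
Z = -2
(K(-2, 3) + Z)*(-5) = ((3 - 2) - 2)*(-5) = (1 - 2)*(-5) = -1*(-5) = 5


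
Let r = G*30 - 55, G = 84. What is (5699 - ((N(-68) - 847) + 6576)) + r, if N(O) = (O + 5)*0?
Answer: 2435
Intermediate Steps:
N(O) = 0 (N(O) = (5 + O)*0 = 0)
r = 2465 (r = 84*30 - 55 = 2520 - 55 = 2465)
(5699 - ((N(-68) - 847) + 6576)) + r = (5699 - ((0 - 847) + 6576)) + 2465 = (5699 - (-847 + 6576)) + 2465 = (5699 - 1*5729) + 2465 = (5699 - 5729) + 2465 = -30 + 2465 = 2435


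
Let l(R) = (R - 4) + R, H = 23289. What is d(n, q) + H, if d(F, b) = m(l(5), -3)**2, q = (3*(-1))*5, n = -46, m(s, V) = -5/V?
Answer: 209626/9 ≈ 23292.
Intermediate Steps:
l(R) = -4 + 2*R (l(R) = (-4 + R) + R = -4 + 2*R)
q = -15 (q = -3*5 = -15)
d(F, b) = 25/9 (d(F, b) = (-5/(-3))**2 = (-5*(-1/3))**2 = (5/3)**2 = 25/9)
d(n, q) + H = 25/9 + 23289 = 209626/9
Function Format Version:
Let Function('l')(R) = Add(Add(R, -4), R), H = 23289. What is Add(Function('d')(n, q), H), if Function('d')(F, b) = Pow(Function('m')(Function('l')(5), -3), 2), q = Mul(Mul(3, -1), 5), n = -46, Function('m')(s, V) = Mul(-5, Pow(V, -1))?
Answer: Rational(209626, 9) ≈ 23292.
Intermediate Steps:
Function('l')(R) = Add(-4, Mul(2, R)) (Function('l')(R) = Add(Add(-4, R), R) = Add(-4, Mul(2, R)))
q = -15 (q = Mul(-3, 5) = -15)
Function('d')(F, b) = Rational(25, 9) (Function('d')(F, b) = Pow(Mul(-5, Pow(-3, -1)), 2) = Pow(Mul(-5, Rational(-1, 3)), 2) = Pow(Rational(5, 3), 2) = Rational(25, 9))
Add(Function('d')(n, q), H) = Add(Rational(25, 9), 23289) = Rational(209626, 9)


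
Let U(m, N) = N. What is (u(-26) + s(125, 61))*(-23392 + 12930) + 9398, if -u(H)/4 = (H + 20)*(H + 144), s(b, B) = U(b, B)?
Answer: -30257168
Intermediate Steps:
s(b, B) = B
u(H) = -4*(20 + H)*(144 + H) (u(H) = -4*(H + 20)*(H + 144) = -4*(20 + H)*(144 + H))
(u(-26) + s(125, 61))*(-23392 + 12930) + 9398 = ((-11520 - 656*(-26) - 4*(-26)²) + 61)*(-23392 + 12930) + 9398 = ((-11520 + 17056 - 4*676) + 61)*(-10462) + 9398 = ((-11520 + 17056 - 2704) + 61)*(-10462) + 9398 = (2832 + 61)*(-10462) + 9398 = 2893*(-10462) + 9398 = -30266566 + 9398 = -30257168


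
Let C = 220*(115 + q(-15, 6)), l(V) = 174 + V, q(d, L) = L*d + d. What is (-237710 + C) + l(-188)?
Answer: -235524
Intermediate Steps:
q(d, L) = d + L*d
C = 2200 (C = 220*(115 - 15*(1 + 6)) = 220*(115 - 15*7) = 220*(115 - 105) = 220*10 = 2200)
(-237710 + C) + l(-188) = (-237710 + 2200) + (174 - 188) = -235510 - 14 = -235524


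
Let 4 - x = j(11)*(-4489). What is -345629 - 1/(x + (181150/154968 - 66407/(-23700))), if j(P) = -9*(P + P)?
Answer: -11752769449209812851/34004002700144 ≈ -3.4563e+5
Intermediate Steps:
j(P) = -18*P
x = -888818 (x = 4 - (-18*11)*(-4489) = 4 - (-198)*(-4489) = 4 - 1*888822 = 4 - 888822 = -888818)
-345629 - 1/(x + (181150/154968 - 66407/(-23700))) = -345629 - 1/(-888818 + (181150/154968 - 66407/(-23700))) = -345629 - 1/(-888818 + (181150*(1/154968) - 66407*(-1/23700))) = -345629 - 1/(-888818 + (90575/77484 + 66407/23700)) = -345629 - 1/(-888818 + 151918906/38257725) = -345629 - 1/(-34004002700144/38257725) = -345629 - 1*(-38257725/34004002700144) = -345629 + 38257725/34004002700144 = -11752769449209812851/34004002700144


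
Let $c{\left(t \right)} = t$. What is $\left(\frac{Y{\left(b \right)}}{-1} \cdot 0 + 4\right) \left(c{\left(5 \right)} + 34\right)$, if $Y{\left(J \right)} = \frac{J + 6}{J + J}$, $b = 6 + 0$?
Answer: $156$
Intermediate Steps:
$b = 6$
$Y{\left(J \right)} = \frac{6 + J}{2 J}$
$\left(\frac{Y{\left(b \right)}}{-1} \cdot 0 + 4\right) \left(c{\left(5 \right)} + 34\right) = \left(\frac{\frac{1}{2} \cdot \frac{1}{6} \left(6 + 6\right)}{-1} \cdot 0 + 4\right) \left(5 + 34\right) = \left(\frac{1}{2} \cdot \frac{1}{6} \cdot 12 \left(-1\right) 0 + 4\right) 39 = \left(1 \left(-1\right) 0 + 4\right) 39 = \left(\left(-1\right) 0 + 4\right) 39 = \left(0 + 4\right) 39 = 4 \cdot 39 = 156$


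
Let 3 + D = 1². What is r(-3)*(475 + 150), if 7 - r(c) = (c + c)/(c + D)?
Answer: 3625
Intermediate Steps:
D = -2 (D = -3 + 1² = -3 + 1 = -2)
r(c) = 7 - 2*c/(-2 + c) (r(c) = 7 - (c + c)/(c - 2) = 7 - 2*c/(-2 + c))
r(-3)*(475 + 150) = ((-14 + 5*(-3))/(-2 - 3))*(475 + 150) = ((-14 - 15)/(-5))*625 = -⅕*(-29)*625 = (29/5)*625 = 3625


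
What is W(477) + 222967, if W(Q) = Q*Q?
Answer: 450496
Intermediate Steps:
W(Q) = Q²
W(477) + 222967 = 477² + 222967 = 227529 + 222967 = 450496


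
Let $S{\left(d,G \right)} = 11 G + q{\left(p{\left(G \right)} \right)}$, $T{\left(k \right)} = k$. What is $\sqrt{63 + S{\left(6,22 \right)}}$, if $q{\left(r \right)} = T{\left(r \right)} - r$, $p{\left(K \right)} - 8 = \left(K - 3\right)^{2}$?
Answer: $\sqrt{305} \approx 17.464$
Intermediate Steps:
$p{\left(K \right)} = 8 + \left(-3 + K\right)^{2}$ ($p{\left(K \right)} = 8 + \left(K - 3\right)^{2} = 8 + \left(-3 + K\right)^{2}$)
$q{\left(r \right)} = 0$ ($q{\left(r \right)} = r - r = 0$)
$S{\left(d,G \right)} = 11 G$ ($S{\left(d,G \right)} = 11 G + 0 = 11 G$)
$\sqrt{63 + S{\left(6,22 \right)}} = \sqrt{63 + 11 \cdot 22} = \sqrt{63 + 242} = \sqrt{305}$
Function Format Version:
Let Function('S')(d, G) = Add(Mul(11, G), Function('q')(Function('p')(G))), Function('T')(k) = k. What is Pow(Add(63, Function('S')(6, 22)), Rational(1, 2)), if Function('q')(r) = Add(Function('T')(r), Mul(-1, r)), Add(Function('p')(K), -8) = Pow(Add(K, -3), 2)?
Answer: Pow(305, Rational(1, 2)) ≈ 17.464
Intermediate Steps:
Function('p')(K) = Add(8, Pow(Add(-3, K), 2)) (Function('p')(K) = Add(8, Pow(Add(K, -3), 2)) = Add(8, Pow(Add(-3, K), 2)))
Function('q')(r) = 0 (Function('q')(r) = Add(r, Mul(-1, r)) = 0)
Function('S')(d, G) = Mul(11, G) (Function('S')(d, G) = Add(Mul(11, G), 0) = Mul(11, G))
Pow(Add(63, Function('S')(6, 22)), Rational(1, 2)) = Pow(Add(63, Mul(11, 22)), Rational(1, 2)) = Pow(Add(63, 242), Rational(1, 2)) = Pow(305, Rational(1, 2))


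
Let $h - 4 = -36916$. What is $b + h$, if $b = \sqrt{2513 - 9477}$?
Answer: $-36912 + 2 i \sqrt{1741} \approx -36912.0 + 83.451 i$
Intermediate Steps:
$h = -36912$ ($h = 4 - 36916 = -36912$)
$b = 2 i \sqrt{1741}$ ($b = \sqrt{-6964} = 2 i \sqrt{1741} \approx 83.451 i$)
$b + h = 2 i \sqrt{1741} - 36912 = -36912 + 2 i \sqrt{1741}$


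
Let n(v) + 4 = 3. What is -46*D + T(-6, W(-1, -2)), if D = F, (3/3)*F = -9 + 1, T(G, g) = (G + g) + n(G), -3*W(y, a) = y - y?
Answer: 361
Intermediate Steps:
W(y, a) = 0 (W(y, a) = -(y - y)/3 = -1/3*0 = 0)
n(v) = -1 (n(v) = -4 + 3 = -1)
T(G, g) = -1 + G + g (T(G, g) = (G + g) - 1 = -1 + G + g)
F = -8 (F = -9 + 1 = -8)
D = -8
-46*D + T(-6, W(-1, -2)) = -46*(-8) + (-1 - 6 + 0) = 368 - 7 = 361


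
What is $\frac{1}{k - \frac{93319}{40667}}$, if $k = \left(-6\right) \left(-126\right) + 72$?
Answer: $\frac{40667}{33578957} \approx 0.0012111$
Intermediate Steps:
$k = 828$ ($k = 756 + 72 = 828$)
$\frac{1}{k - \frac{93319}{40667}} = \frac{1}{828 - \frac{93319}{40667}} = \frac{1}{\frac{33578957}{40667}} = \frac{40667}{33578957}$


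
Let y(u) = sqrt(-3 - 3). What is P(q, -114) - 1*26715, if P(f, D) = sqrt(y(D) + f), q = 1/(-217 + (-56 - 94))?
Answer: -26715 + sqrt(-367 + 134689*I*sqrt(6))/367 ≈ -26714.0 + 1.1073*I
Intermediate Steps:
y(u) = I*sqrt(6) (y(u) = sqrt(-6) = I*sqrt(6))
q = -1/367 (q = 1/(-217 - 150) = 1/(-367) = -1/367 ≈ -0.0027248)
P(f, D) = sqrt(f + I*sqrt(6)) (P(f, D) = sqrt(I*sqrt(6) + f) = sqrt(f + I*sqrt(6)))
P(q, -114) - 1*26715 = sqrt(-1/367 + I*sqrt(6)) - 1*26715 = sqrt(-1/367 + I*sqrt(6)) - 26715 = -26715 + sqrt(-1/367 + I*sqrt(6))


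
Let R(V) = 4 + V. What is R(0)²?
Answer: 16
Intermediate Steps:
R(0)² = (4 + 0)² = 4² = 16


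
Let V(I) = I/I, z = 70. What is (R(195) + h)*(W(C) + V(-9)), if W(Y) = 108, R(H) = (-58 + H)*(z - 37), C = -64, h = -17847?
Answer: -1452534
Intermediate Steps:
V(I) = 1
R(H) = -1914 + 33*H (R(H) = (-58 + H)*(70 - 37) = (-58 + H)*33 = -1914 + 33*H)
(R(195) + h)*(W(C) + V(-9)) = ((-1914 + 33*195) - 17847)*(108 + 1) = ((-1914 + 6435) - 17847)*109 = (4521 - 17847)*109 = -13326*109 = -1452534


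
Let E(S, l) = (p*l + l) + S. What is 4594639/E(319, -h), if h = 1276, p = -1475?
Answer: 4594639/1881143 ≈ 2.4425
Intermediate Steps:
E(S, l) = S - 1474*l (E(S, l) = (-1475*l + l) + S = -1474*l + S = S - 1474*l)
4594639/E(319, -h) = 4594639/(319 - (-1474)*1276) = 4594639/(319 - 1474*(-1276)) = 4594639/(319 + 1880824) = 4594639/1881143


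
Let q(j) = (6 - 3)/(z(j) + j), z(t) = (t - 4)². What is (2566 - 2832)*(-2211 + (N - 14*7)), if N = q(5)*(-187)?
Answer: 639065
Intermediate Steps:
z(t) = (-4 + t)²
q(j) = 3/(j + (-4 + j)²) (q(j) = (6 - 3)/((-4 + j)² + j) = 3/(j + (-4 + j)²))
N = -187/2 (N = (3/(5 + (-4 + 5)²))*(-187) = (3/(5 + 1²))*(-187) = (3/(5 + 1))*(-187) = (3/6)*(-187) = (3*(⅙))*(-187) = (½)*(-187) = -187/2 ≈ -93.500)
(2566 - 2832)*(-2211 + (N - 14*7)) = (2566 - 2832)*(-2211 + (-187/2 - 14*7)) = -266*(-2211 + (-187/2 - 98)) = -266*(-2211 - 383/2) = -266*(-4805/2) = 639065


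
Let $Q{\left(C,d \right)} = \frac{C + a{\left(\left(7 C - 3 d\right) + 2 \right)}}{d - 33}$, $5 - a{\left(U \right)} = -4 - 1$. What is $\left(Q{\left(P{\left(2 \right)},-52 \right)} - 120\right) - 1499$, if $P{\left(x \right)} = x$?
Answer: $- \frac{137627}{85} \approx -1619.1$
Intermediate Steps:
$a{\left(U \right)} = 10$ ($a{\left(U \right)} = 5 - \left(-4 - 1\right) = 5 - -5 = 5 + 5 = 10$)
$Q{\left(C,d \right)} = \frac{10 + C}{-33 + d}$ ($Q{\left(C,d \right)} = \frac{C + 10}{d - 33} = \frac{10 + C}{-33 + d}$)
$\left(Q{\left(P{\left(2 \right)},-52 \right)} - 120\right) - 1499 = \left(\frac{10 + 2}{-33 - 52} - 120\right) - 1499 = \left(\frac{1}{-85} \cdot 12 - 120\right) - 1499 = \left(\left(- \frac{1}{85}\right) 12 - 120\right) - 1499 = \left(- \frac{12}{85} - 120\right) - 1499 = - \frac{10212}{85} - 1499 = - \frac{137627}{85}$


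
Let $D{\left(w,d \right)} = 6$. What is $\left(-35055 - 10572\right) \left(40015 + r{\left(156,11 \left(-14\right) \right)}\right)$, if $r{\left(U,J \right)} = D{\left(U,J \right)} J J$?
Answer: $-8318303997$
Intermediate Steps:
$r{\left(U,J \right)} = 6 J^{2}$ ($r{\left(U,J \right)} = 6 J J = 6 J^{2}$)
$\left(-35055 - 10572\right) \left(40015 + r{\left(156,11 \left(-14\right) \right)}\right) = \left(-35055 - 10572\right) \left(40015 + 6 \left(11 \left(-14\right)\right)^{2}\right) = - 45627 \left(40015 + 6 \left(-154\right)^{2}\right) = - 45627 \left(40015 + 6 \cdot 23716\right) = - 45627 \left(40015 + 142296\right) = \left(-45627\right) 182311 = -8318303997$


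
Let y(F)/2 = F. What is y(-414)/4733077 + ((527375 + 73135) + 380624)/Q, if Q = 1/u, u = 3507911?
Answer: 16289976658101073870/4733077 ≈ 3.4417e+12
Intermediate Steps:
y(F) = 2*F
Q = 1/3507911 ≈ 2.8507e-7
y(-414)/4733077 + ((527375 + 73135) + 380624)/Q = (2*(-414))/4733077 + ((527375 + 73135) + 380624)/(1/3507911) = -828*1/4733077 + (600510 + 380624)*3507911 = -828/4733077 + 981134*3507911 = -828/4733077 + 3441730751074 = 16289976658101073870/4733077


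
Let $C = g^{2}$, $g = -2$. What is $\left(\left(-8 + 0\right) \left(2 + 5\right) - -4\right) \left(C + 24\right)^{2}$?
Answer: $-40768$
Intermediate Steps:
$C = 4$ ($C = \left(-2\right)^{2} = 4$)
$\left(\left(-8 + 0\right) \left(2 + 5\right) - -4\right) \left(C + 24\right)^{2} = \left(\left(-8 + 0\right) \left(2 + 5\right) - -4\right) \left(4 + 24\right)^{2} = \left(\left(-8\right) 7 + 4\right) 28^{2} = \left(-56 + 4\right) 784 = \left(-52\right) 784 = -40768$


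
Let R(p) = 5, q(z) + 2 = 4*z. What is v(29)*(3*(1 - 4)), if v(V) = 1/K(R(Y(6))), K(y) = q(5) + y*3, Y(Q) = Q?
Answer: -3/11 ≈ -0.27273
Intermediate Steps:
q(z) = -2 + 4*z
K(y) = 18 + 3*y (K(y) = (-2 + 4*5) + y*3 = (-2 + 20) + 3*y = 18 + 3*y)
v(V) = 1/33 (v(V) = 1/(18 + 3*5) = 1/(18 + 15) = 1/33)
v(29)*(3*(1 - 4)) = (3*(1 - 4))/33 = (3*(-3))/33 = (1/33)*(-9) = -3/11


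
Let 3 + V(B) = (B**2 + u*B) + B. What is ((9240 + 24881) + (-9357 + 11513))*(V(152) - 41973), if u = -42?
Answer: -910697808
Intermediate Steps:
V(B) = -3 + B**2 - 41*B (V(B) = -3 + ((B**2 - 42*B) + B) = -3 + (B**2 - 41*B) = -3 + B**2 - 41*B)
((9240 + 24881) + (-9357 + 11513))*(V(152) - 41973) = ((9240 + 24881) + (-9357 + 11513))*((-3 + 152**2 - 41*152) - 41973) = (34121 + 2156)*((-3 + 23104 - 6232) - 41973) = 36277*(16869 - 41973) = 36277*(-25104) = -910697808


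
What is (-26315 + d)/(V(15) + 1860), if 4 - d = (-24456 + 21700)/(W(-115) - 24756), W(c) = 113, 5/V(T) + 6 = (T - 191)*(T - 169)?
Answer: -17569929386442/1242063509255 ≈ -14.146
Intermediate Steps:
V(T) = 5/(-6 + (-191 + T)*(-169 + T)) (V(T) = 5/(-6 + (T - 191)*(T - 169)) = 5/(-6 + (-191 + T)*(-169 + T)))
d = 95816/24643 (d = 4 - (-24456 + 21700)/(113 - 24756) = 4 - (-2756)/(-24643) = 4 - (-2756)*(-1)/24643 = 4 - 1*2756/24643 = 4 - 2756/24643 = 95816/24643 ≈ 3.8882)
(-26315 + d)/(V(15) + 1860) = (-26315 + 95816/24643)/(5/(32273 + 15² - 360*15) + 1860) = -648384729/(24643*(5/(32273 + 225 - 5400) + 1860)) = -648384729/(24643*(5/27098 + 1860)) = -648384729/(24643*50402285/27098) = -648384729/24643*27098/50402285 = -17569929386442/1242063509255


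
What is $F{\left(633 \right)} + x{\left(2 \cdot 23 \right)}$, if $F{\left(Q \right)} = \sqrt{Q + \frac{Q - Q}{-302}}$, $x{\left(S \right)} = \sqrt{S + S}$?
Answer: $\sqrt{633} + 2 \sqrt{23} \approx 34.751$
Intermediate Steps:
$x{\left(S \right)} = \sqrt{2} \sqrt{S}$ ($x{\left(S \right)} = \sqrt{2 S} = \sqrt{2} \sqrt{S}$)
$F{\left(Q \right)} = \sqrt{Q}$ ($F{\left(Q \right)} = \sqrt{Q + 0 \left(- \frac{1}{302}\right)} = \sqrt{Q + 0} = \sqrt{Q}$)
$F{\left(633 \right)} + x{\left(2 \cdot 23 \right)} = \sqrt{633} + \sqrt{2} \sqrt{2 \cdot 23} = \sqrt{633} + \sqrt{2} \sqrt{46} = \sqrt{633} + 2 \sqrt{23}$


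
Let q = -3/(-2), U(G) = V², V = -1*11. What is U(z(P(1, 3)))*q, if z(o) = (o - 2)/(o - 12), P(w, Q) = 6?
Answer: 363/2 ≈ 181.50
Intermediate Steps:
V = -11
z(o) = (-2 + o)/(-12 + o)
U(G) = 121 (U(G) = (-11)² = 121)
q = 3/2 (q = -3*(-½) = 3/2 ≈ 1.5000)
U(z(P(1, 3)))*q = 121*(3/2) = 363/2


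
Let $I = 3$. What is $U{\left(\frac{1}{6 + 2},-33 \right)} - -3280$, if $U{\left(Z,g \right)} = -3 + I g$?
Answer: $3178$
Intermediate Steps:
$U{\left(Z,g \right)} = -3 + 3 g$
$U{\left(\frac{1}{6 + 2},-33 \right)} - -3280 = \left(-3 + 3 \left(-33\right)\right) - -3280 = \left(-3 - 99\right) + 3280 = -102 + 3280 = 3178$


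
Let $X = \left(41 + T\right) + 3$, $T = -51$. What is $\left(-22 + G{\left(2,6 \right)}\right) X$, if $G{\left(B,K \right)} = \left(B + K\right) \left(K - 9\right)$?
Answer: $322$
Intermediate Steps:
$G{\left(B,K \right)} = \left(-9 + K\right) \left(B + K\right)$ ($G{\left(B,K \right)} = \left(B + K\right) \left(-9 + K\right) = \left(-9 + K\right) \left(B + K\right)$)
$X = -7$ ($X = \left(41 - 51\right) + 3 = -10 + 3 = -7$)
$\left(-22 + G{\left(2,6 \right)}\right) X = \left(-22 + \left(6^{2} - 18 - 54 + 2 \cdot 6\right)\right) \left(-7\right) = \left(-22 + \left(36 - 18 - 54 + 12\right)\right) \left(-7\right) = \left(-22 - 24\right) \left(-7\right) = \left(-46\right) \left(-7\right) = 322$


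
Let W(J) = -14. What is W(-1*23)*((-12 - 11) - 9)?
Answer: 448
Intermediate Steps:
W(-1*23)*((-12 - 11) - 9) = -14*((-12 - 11) - 9) = -14*(-23 - 9) = -14*(-32) = 448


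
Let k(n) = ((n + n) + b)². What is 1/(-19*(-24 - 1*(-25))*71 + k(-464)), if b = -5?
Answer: 1/869140 ≈ 1.1506e-6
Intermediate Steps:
k(n) = (-5 + 2*n)² (k(n) = ((n + n) - 5)² = (2*n - 5)² = (-5 + 2*n)²)
1/(-19*(-24 - 1*(-25))*71 + k(-464)) = 1/(-19*(-24 - 1*(-25))*71 + (-5 + 2*(-464))²) = 1/(-19*(-24 + 25)*71 + (-5 - 928)²) = 1/(-19*1*71 + (-933)²) = 1/(-19*71 + 870489) = 1/(-1349 + 870489) = 1/869140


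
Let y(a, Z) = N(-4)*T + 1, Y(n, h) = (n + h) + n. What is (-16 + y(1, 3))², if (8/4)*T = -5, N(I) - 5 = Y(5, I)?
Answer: 7225/4 ≈ 1806.3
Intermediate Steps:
Y(n, h) = h + 2*n (Y(n, h) = (h + n) + n = h + 2*n)
N(I) = 15 + I (N(I) = 5 + (I + 2*5) = 5 + (I + 10) = 5 + (10 + I) = 15 + I)
T = -5/2 (T = (½)*(-5) = -5/2 ≈ -2.5000)
y(a, Z) = -53/2 (y(a, Z) = (15 - 4)*(-5/2) + 1 = 11*(-5/2) + 1 = -55/2 + 1 = -53/2)
(-16 + y(1, 3))² = (-16 - 53/2)² = (-85/2)² = 7225/4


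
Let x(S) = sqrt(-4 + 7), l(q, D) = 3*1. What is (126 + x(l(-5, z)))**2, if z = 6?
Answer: (126 + sqrt(3))**2 ≈ 16315.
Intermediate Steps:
l(q, D) = 3
x(S) = sqrt(3)
(126 + x(l(-5, z)))**2 = (126 + sqrt(3))**2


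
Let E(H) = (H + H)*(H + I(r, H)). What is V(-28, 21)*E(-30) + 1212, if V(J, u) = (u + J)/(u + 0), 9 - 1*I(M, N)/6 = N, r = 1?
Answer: 5292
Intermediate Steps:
I(M, N) = 54 - 6*N
E(H) = 2*H*(54 - 5*H) (E(H) = (H + H)*(H + (54 - 6*H)) = (2*H)*(54 - 5*H) = 2*H*(54 - 5*H))
V(J, u) = (J + u)/u
V(-28, 21)*E(-30) + 1212 = ((-28 + 21)/21)*(2*(-30)*(54 - 5*(-30))) + 1212 = ((1/21)*(-7))*(2*(-30)*(54 + 150)) + 1212 = -2*(-30)*204/3 + 1212 = -⅓*(-12240) + 1212 = 4080 + 1212 = 5292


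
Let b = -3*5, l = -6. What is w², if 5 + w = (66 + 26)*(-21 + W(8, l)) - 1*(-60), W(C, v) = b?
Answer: 10608049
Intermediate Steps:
b = -15
W(C, v) = -15
w = -3257 (w = -5 + ((66 + 26)*(-21 - 15) - 1*(-60)) = -5 + (92*(-36) + 60) = -5 + (-3312 + 60) = -5 - 3252 = -3257)
w² = (-3257)² = 10608049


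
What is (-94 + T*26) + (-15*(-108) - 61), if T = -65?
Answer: -225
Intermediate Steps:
(-94 + T*26) + (-15*(-108) - 61) = (-94 - 65*26) + (-15*(-108) - 61) = (-94 - 1690) + (1620 - 61) = -1784 + 1559 = -225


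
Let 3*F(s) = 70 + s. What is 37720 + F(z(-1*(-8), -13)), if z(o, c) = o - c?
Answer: 113251/3 ≈ 37750.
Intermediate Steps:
F(s) = 70/3 + s/3 (F(s) = (70 + s)/3 = 70/3 + s/3)
37720 + F(z(-1*(-8), -13)) = 37720 + (70/3 + (-1*(-8) - 1*(-13))/3) = 37720 + (70/3 + (8 + 13)/3) = 37720 + (70/3 + (1/3)*21) = 37720 + (70/3 + 7) = 37720 + 91/3 = 113251/3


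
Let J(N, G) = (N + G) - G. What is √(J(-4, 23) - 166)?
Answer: I*√170 ≈ 13.038*I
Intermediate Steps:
J(N, G) = N (J(N, G) = (G + N) - G = N)
√(J(-4, 23) - 166) = √(-4 - 166) = √(-170) = I*√170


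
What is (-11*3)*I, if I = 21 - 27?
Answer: 198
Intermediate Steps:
I = -6
(-11*3)*I = -11*3*(-6) = -33*(-6) = 198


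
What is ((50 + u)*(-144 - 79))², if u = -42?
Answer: 3182656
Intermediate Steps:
((50 + u)*(-144 - 79))² = ((50 - 42)*(-144 - 79))² = (8*(-223))² = (-1784)² = 3182656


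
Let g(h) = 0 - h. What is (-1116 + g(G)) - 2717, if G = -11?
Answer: -3822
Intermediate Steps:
g(h) = -h
(-1116 + g(G)) - 2717 = (-1116 - 1*(-11)) - 2717 = (-1116 + 11) - 2717 = -1105 - 2717 = -3822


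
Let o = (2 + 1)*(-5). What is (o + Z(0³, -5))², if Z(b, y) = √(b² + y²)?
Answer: 100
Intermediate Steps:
o = -15 (o = 3*(-5) = -15)
(o + Z(0³, -5))² = (-15 + √((0³)² + (-5)²))² = (-15 + √(0² + 25))² = (-15 + √(0 + 25))² = (-15 + √25)² = (-15 + 5)² = (-10)² = 100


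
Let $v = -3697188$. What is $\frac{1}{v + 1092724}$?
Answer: $- \frac{1}{2604464} \approx -3.8396 \cdot 10^{-7}$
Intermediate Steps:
$\frac{1}{v + 1092724} = \frac{1}{-3697188 + 1092724} = \frac{1}{-2604464} = - \frac{1}{2604464}$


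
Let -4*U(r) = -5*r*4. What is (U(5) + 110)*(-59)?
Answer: -7965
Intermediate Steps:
U(r) = 5*r (U(r) = -(-5*r)*4/4 = -(-5)*r = 5*r)
(U(5) + 110)*(-59) = (5*5 + 110)*(-59) = (25 + 110)*(-59) = 135*(-59) = -7965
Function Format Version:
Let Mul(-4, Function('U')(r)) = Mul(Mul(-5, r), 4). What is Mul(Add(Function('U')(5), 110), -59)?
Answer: -7965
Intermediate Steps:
Function('U')(r) = Mul(5, r) (Function('U')(r) = Mul(Rational(-1, 4), Mul(Mul(-5, r), 4)) = Mul(Rational(-1, 4), Mul(-20, r)) = Mul(5, r))
Mul(Add(Function('U')(5), 110), -59) = Mul(Add(Mul(5, 5), 110), -59) = Mul(Add(25, 110), -59) = Mul(135, -59) = -7965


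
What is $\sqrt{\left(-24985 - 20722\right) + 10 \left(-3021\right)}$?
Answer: $i \sqrt{75917} \approx 275.53 i$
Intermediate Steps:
$\sqrt{\left(-24985 - 20722\right) + 10 \left(-3021\right)} = \sqrt{\left(-24985 - 20722\right) - 30210} = \sqrt{-45707 - 30210} = \sqrt{-75917} = i \sqrt{75917}$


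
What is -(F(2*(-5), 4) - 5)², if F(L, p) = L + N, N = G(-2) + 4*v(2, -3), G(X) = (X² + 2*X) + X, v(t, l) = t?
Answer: -81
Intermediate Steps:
G(X) = X² + 3*X
N = 6 (N = -2*(3 - 2) + 4*2 = -2*1 + 8 = -2 + 8 = 6)
F(L, p) = 6 + L (F(L, p) = L + 6 = 6 + L)
-(F(2*(-5), 4) - 5)² = -((6 + 2*(-5)) - 5)² = -((6 - 10) - 5)² = -(-4 - 5)² = -1*(-9)² = -1*81 = -81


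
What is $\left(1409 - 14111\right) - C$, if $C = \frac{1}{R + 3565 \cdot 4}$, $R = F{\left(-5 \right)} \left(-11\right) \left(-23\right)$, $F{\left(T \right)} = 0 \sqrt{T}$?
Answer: $- \frac{181130521}{14260} \approx -12702.0$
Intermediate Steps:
$F{\left(T \right)} = 0$
$R = 0$ ($R = 0 \left(-11\right) \left(-23\right) = 0 \left(-23\right) = 0$)
$C = \frac{1}{14260}$ ($C = \frac{1}{0 + 3565 \cdot 4} = \frac{1}{0 + 14260} = \frac{1}{14260} \approx 7.0126 \cdot 10^{-5}$)
$\left(1409 - 14111\right) - C = \left(1409 - 14111\right) - \frac{1}{14260} = -12702 - \frac{1}{14260} = - \frac{181130521}{14260}$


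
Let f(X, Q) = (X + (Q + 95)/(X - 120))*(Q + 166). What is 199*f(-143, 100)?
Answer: -2001116936/263 ≈ -7.6088e+6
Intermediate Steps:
f(X, Q) = (166 + Q)*(X + (95 + Q)/(-120 + X)) (f(X, Q) = (X + (95 + Q)/(-120 + X))*(166 + Q) = (166 + Q)*(X + (95 + Q)/(-120 + X)))
199*f(-143, 100) = 199*((15770 + 100**2 - 19920*(-143) + 166*(-143)**2 + 261*100 + 100*(-143)**2 - 120*100*(-143))/(-120 - 143)) = 199*((15770 + 10000 + 2848560 + 166*20449 + 26100 + 100*20449 + 1716000)/(-263)) = 199*(-(15770 + 10000 + 2848560 + 3394534 + 26100 + 2044900 + 1716000)/263) = 199*(-1/263*10055864) = 199*(-10055864/263) = -2001116936/263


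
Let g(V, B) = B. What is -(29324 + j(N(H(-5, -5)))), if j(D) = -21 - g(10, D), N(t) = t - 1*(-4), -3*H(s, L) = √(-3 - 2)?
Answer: -29299 - I*√5/3 ≈ -29299.0 - 0.74536*I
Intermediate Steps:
H(s, L) = -I*√5/3 (H(s, L) = -√(-3 - 2)/3 = -I*√5/3)
N(t) = 4 + t (N(t) = t + 4 = 4 + t)
j(D) = -21 - D
-(29324 + j(N(H(-5, -5)))) = -(29324 + (-21 - (4 - I*√5/3))) = -(29324 + (-21 + (-4 + I*√5/3))) = -(29324 + (-25 + I*√5/3)) = -(29299 + I*√5/3) = -29299 - I*√5/3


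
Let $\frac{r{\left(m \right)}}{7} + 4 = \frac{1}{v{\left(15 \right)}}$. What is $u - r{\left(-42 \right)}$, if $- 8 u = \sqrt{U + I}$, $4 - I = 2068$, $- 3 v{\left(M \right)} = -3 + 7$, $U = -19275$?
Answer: $\frac{133}{4} - \frac{3 i \sqrt{2371}}{8} \approx 33.25 - 18.26 i$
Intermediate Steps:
$v{\left(M \right)} = - \frac{4}{3}$ ($v{\left(M \right)} = - \frac{-3 + 7}{3} = \left(- \frac{1}{3}\right) 4 = - \frac{4}{3}$)
$I = -2064$ ($I = 4 - 2068 = -2064$)
$r{\left(m \right)} = - \frac{133}{4}$ ($r{\left(m \right)} = -28 + \frac{7}{- \frac{4}{3}} = -28 + 7 \left(- \frac{3}{4}\right) = -28 - \frac{21}{4} = - \frac{133}{4}$)
$u = - \frac{3 i \sqrt{2371}}{8}$ ($u = - \frac{\sqrt{-19275 - 2064}}{8} = - \frac{\sqrt{-21339}}{8} = - \frac{3 i \sqrt{2371}}{8} \approx - 18.26 i$)
$u - r{\left(-42 \right)} = - \frac{3 i \sqrt{2371}}{8} - - \frac{133}{4} = - \frac{3 i \sqrt{2371}}{8} + \frac{133}{4} = \frac{133}{4} - \frac{3 i \sqrt{2371}}{8}$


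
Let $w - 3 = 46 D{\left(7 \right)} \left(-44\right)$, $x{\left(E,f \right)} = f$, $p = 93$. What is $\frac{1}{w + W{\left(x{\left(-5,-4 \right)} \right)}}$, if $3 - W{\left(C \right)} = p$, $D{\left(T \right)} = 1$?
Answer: $- \frac{1}{2111} \approx -0.00047371$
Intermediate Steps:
$W{\left(C \right)} = -90$ ($W{\left(C \right)} = 3 - 93 = -90$)
$w = -2021$ ($w = 3 + 46 \cdot 1 \left(-44\right) = 3 + 46 \left(-44\right) = 3 - 2024 = -2021$)
$\frac{1}{w + W{\left(x{\left(-5,-4 \right)} \right)}} = \frac{1}{-2021 - 90} = \frac{1}{-2111} = - \frac{1}{2111}$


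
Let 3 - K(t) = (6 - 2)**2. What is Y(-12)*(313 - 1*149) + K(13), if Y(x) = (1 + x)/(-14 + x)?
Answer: 733/13 ≈ 56.385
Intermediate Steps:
K(t) = -13 (K(t) = 3 - (6 - 2)**2 = 3 - 1*4**2 = 3 - 1*16 = 3 - 16 = -13)
Y(x) = (1 + x)/(-14 + x)
Y(-12)*(313 - 1*149) + K(13) = ((1 - 12)/(-14 - 12))*(313 - 1*149) - 13 = (-11/(-26))*(313 - 149) - 13 = -1/26*(-11)*164 - 13 = (11/26)*164 - 13 = 902/13 - 13 = 733/13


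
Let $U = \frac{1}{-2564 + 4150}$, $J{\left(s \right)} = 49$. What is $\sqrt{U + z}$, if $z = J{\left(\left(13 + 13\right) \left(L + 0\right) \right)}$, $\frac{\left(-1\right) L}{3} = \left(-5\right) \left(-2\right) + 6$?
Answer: $\frac{3 \sqrt{13695110}}{1586} \approx 7.0$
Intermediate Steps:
$L = -48$ ($L = - 3 \left(\left(-5\right) \left(-2\right) + 6\right) = - 3 \left(10 + 6\right) = \left(-3\right) 16 = -48$)
$z = 49$
$U = \frac{1}{1586} \approx 0.00063052$
$\sqrt{U + z} = \sqrt{\frac{1}{1586} + 49} = \sqrt{\frac{77715}{1586}} = \frac{3 \sqrt{13695110}}{1586}$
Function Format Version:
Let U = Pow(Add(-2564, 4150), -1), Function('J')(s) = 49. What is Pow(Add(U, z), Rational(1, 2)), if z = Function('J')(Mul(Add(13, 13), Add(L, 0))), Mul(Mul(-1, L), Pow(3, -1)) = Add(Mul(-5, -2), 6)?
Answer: Mul(Rational(3, 1586), Pow(13695110, Rational(1, 2))) ≈ 7.0000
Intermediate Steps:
L = -48 (L = Mul(-3, Add(Mul(-5, -2), 6)) = Mul(-3, Add(10, 6)) = Mul(-3, 16) = -48)
z = 49
U = Rational(1, 1586) (U = Pow(1586, -1) = Rational(1, 1586) ≈ 0.00063052)
Pow(Add(U, z), Rational(1, 2)) = Pow(Add(Rational(1, 1586), 49), Rational(1, 2)) = Pow(Rational(77715, 1586), Rational(1, 2)) = Mul(Rational(3, 1586), Pow(13695110, Rational(1, 2)))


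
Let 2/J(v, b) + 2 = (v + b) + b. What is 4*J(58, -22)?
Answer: ⅔ ≈ 0.66667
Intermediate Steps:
J(v, b) = 2/(-2 + v + 2*b) (J(v, b) = 2/(-2 + ((v + b) + b)) = 2/(-2 + ((b + v) + b)) = 2/(-2 + (v + 2*b)) = 2/(-2 + v + 2*b))
4*J(58, -22) = 4*(2/(-2 + 58 + 2*(-22))) = 4*(2/(-2 + 58 - 44)) = 4*(2/12) = 4*(2*(1/12)) = 4*(⅙) = ⅔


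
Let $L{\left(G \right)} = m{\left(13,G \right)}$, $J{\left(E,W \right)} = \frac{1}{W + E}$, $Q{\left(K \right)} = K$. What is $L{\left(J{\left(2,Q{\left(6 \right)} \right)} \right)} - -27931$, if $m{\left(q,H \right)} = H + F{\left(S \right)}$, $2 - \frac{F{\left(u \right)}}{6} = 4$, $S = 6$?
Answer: $\frac{223353}{8} \approx 27919.0$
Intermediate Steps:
$F{\left(u \right)} = -12$ ($F{\left(u \right)} = 12 - 24 = -12$)
$m{\left(q,H \right)} = -12 + H$ ($m{\left(q,H \right)} = H - 12 = -12 + H$)
$J{\left(E,W \right)} = \frac{1}{E + W}$
$L{\left(G \right)} = -12 + G$
$L{\left(J{\left(2,Q{\left(6 \right)} \right)} \right)} - -27931 = \left(-12 + \frac{1}{2 + 6}\right) - -27931 = \left(-12 + \frac{1}{8}\right) + 27931 = - \frac{95}{8} + 27931 = \frac{223353}{8}$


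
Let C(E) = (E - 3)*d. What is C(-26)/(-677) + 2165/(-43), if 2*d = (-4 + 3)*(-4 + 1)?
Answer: -2927669/58222 ≈ -50.285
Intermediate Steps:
d = 3/2 (d = ((-4 + 3)*(-4 + 1))/2 = (-1*(-3))/2 = (½)*3 = 3/2 ≈ 1.5000)
C(E) = -9/2 + 3*E/2 (C(E) = (E - 3)*(3/2) = (-3 + E)*(3/2) = -9/2 + 3*E/2)
C(-26)/(-677) + 2165/(-43) = (-9/2 + (3/2)*(-26))/(-677) + 2165/(-43) = (-9/2 - 39)*(-1/677) + 2165*(-1/43) = -87/2*(-1/677) - 2165/43 = 87/1354 - 2165/43 = -2927669/58222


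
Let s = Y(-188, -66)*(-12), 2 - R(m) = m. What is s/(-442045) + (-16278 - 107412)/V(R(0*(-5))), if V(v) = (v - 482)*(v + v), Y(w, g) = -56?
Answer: 1822508527/28290880 ≈ 64.420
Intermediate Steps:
R(m) = 2 - m
V(v) = 2*v*(-482 + v) (V(v) = (-482 + v)*(2*v) = 2*v*(-482 + v))
s = 672 (s = -56*(-12) = 672)
s/(-442045) + (-16278 - 107412)/V(R(0*(-5))) = 672/(-442045) + (-16278 - 107412)/((2*(2 - 0*(-5))*(-482 + (2 - 0*(-5))))) = 672*(-1/442045) - 123690*1/(2*(-482 + (2 - 1*0))*(2 - 1*0)) = -672/442045 - 123690*1/(2*(-482 + (2 + 0))*(2 + 0)) = -672/442045 - 123690*1/(4*(-482 + 2)) = -672/442045 - 123690/(2*2*(-480)) = -672/442045 - 123690/(-1920) = -672/442045 - 123690*(-1/1920) = -672/442045 + 4123/64 = 1822508527/28290880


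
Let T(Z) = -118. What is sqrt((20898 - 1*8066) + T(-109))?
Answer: sqrt(12714) ≈ 112.76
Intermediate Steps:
sqrt((20898 - 1*8066) + T(-109)) = sqrt((20898 - 1*8066) - 118) = sqrt((20898 - 8066) - 118) = sqrt(12832 - 118) = sqrt(12714)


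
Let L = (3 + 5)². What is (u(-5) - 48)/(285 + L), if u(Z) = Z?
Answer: -53/349 ≈ -0.15186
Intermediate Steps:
L = 64 (L = 8² = 64)
(u(-5) - 48)/(285 + L) = (-5 - 48)/(285 + 64) = -53/349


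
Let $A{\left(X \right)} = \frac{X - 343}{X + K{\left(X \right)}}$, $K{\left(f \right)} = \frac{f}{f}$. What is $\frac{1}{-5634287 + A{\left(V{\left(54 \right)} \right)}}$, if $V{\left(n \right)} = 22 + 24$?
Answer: $- \frac{47}{264811786} \approx -1.7748 \cdot 10^{-7}$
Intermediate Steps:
$V{\left(n \right)} = 46$
$K{\left(f \right)} = 1$
$A{\left(X \right)} = \frac{-343 + X}{1 + X}$ ($A{\left(X \right)} = \frac{X - 343}{X + 1} = \frac{-343 + X}{1 + X}$)
$\frac{1}{-5634287 + A{\left(V{\left(54 \right)} \right)}} = \frac{1}{-5634287 + \frac{-343 + 46}{1 + 46}} = \frac{1}{-5634287 + \frac{1}{47} \left(-297\right)} = \frac{1}{-5634287 - \frac{297}{47}} = \frac{1}{- \frac{264811786}{47}} = - \frac{47}{264811786}$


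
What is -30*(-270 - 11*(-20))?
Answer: 1500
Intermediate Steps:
-30*(-270 - 11*(-20)) = -30*(-270 + 220) = -30*(-50) = 1500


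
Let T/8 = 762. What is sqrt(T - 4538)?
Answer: sqrt(1558) ≈ 39.471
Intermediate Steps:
T = 6096 (T = 8*762 = 6096)
sqrt(T - 4538) = sqrt(6096 - 4538) = sqrt(1558)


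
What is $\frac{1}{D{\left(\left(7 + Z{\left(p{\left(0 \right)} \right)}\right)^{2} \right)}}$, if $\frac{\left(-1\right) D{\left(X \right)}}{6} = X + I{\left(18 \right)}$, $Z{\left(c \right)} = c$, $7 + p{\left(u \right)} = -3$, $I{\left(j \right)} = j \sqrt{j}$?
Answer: $\frac{1}{3834} - \frac{\sqrt{2}}{639} \approx -0.0019523$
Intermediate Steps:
$I{\left(j \right)} = j^{\frac{3}{2}}$
$p{\left(u \right)} = -10$ ($p{\left(u \right)} = -7 - 3 = -10$)
$D{\left(X \right)} = - 324 \sqrt{2} - 6 X$ ($D{\left(X \right)} = - 6 \left(X + 18^{\frac{3}{2}}\right) = - 6 \left(X + 54 \sqrt{2}\right) = - 324 \sqrt{2} - 6 X$)
$\frac{1}{D{\left(\left(7 + Z{\left(p{\left(0 \right)} \right)}\right)^{2} \right)}} = \frac{1}{- 324 \sqrt{2} - 6 \left(7 - 10\right)^{2}} = \frac{1}{- 324 \sqrt{2} - 6 \left(-3\right)^{2}} = \frac{1}{- 324 \sqrt{2} - 54} = \frac{1}{-54 - 324 \sqrt{2}}$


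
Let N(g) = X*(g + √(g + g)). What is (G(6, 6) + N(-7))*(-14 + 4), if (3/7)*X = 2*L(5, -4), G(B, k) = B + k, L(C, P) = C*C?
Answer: 24140/3 - 3500*I*√14/3 ≈ 8046.7 - 4365.3*I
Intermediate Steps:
L(C, P) = C²
X = 350/3 (X = 7*(2*5²)/3 = 7*(2*25)/3 = (7/3)*50 = 350/3 ≈ 116.67)
N(g) = 350*g/3 + 350*√2*√g/3 (N(g) = 350*(g + √(g + g))/3 = 350*(g + √(2*g))/3 = 350*(g + √2*√g)/3 = 350*g/3 + 350*√2*√g/3)
(G(6, 6) + N(-7))*(-14 + 4) = ((6 + 6) + ((350/3)*(-7) + 350*√2*√(-7)/3))*(-14 + 4) = (12 + (-2450/3 + 350*√2*(I*√7)/3))*(-10) = (12 + (-2450/3 + 350*I*√14/3))*(-10) = (-2414/3 + 350*I*√14/3)*(-10) = 24140/3 - 3500*I*√14/3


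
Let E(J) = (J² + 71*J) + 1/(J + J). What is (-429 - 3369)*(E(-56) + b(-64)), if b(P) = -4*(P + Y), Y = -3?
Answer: 121659435/56 ≈ 2.1725e+6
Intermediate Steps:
b(P) = 12 - 4*P (b(P) = -4*(P - 3) = -4*(-3 + P) = 12 - 4*P)
E(J) = J² + 1/(2*J) + 71*J (E(J) = (J² + 71*J) + 1/(2*J) = J² + 1/(2*J) + 71*J)
(-429 - 3369)*(E(-56) + b(-64)) = (-429 - 3369)*(((-56)² + (½)/(-56) + 71*(-56)) + (12 - 4*(-64))) = -3798*((3136 + (½)*(-1/56) - 3976) + (12 + 256)) = -3798*((3136 - 1/112 - 3976) + 268) = -3798*(-94081/112 + 268) = -3798*(-64065/112) = 121659435/56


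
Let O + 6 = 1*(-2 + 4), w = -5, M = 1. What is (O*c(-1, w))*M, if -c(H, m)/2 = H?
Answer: -8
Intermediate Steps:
O = -4 (O = -6 + 1*(-2 + 4) = -6 + 1*2 = -6 + 2 = -4)
c(H, m) = -2*H
(O*c(-1, w))*M = -(-8)*(-1)*1 = -4*2*1 = -8*1 = -8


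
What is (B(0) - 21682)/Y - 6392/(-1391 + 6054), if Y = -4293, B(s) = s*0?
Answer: 73662310/20018259 ≈ 3.6798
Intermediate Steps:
B(s) = 0
(B(0) - 21682)/Y - 6392/(-1391 + 6054) = (0 - 21682)/(-4293) - 6392/(-1391 + 6054) = -21682*(-1/4293) - 6392/4663 = 21682/4293 - 6392*1/4663 = 21682/4293 - 6392/4663 = 73662310/20018259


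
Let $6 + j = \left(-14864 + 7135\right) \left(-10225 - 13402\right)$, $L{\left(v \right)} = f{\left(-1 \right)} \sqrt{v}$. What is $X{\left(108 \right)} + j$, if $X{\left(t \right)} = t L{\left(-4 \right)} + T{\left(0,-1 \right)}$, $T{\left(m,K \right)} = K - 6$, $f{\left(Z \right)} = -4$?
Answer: $182613070 - 864 i \approx 1.8261 \cdot 10^{8} - 864.0 i$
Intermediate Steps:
$T{\left(m,K \right)} = -6 + K$ ($T{\left(m,K \right)} = K - 6 = -6 + K$)
$L{\left(v \right)} = - 4 \sqrt{v}$
$X{\left(t \right)} = -7 - 8 i t$ ($X{\left(t \right)} = t \left(- 4 \sqrt{-4}\right) - 7 = t \left(- 4 \cdot 2 i\right) - 7 = t \left(- 8 i\right) - 7 = - 8 i t - 7 = -7 - 8 i t$)
$j = 182613077$ ($j = -6 + \left(-14864 + 7135\right) \left(-10225 - 13402\right) = -6 - -182613083 = -6 + 182613083 = 182613077$)
$X{\left(108 \right)} + j = \left(-7 - 8 i 108\right) + 182613077 = \left(-7 - 864 i\right) + 182613077 = 182613070 - 864 i$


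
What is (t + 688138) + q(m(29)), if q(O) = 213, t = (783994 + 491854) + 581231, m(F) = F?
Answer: 2545430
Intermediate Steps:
t = 1857079 (t = 1275848 + 581231 = 1857079)
(t + 688138) + q(m(29)) = (1857079 + 688138) + 213 = 2545217 + 213 = 2545430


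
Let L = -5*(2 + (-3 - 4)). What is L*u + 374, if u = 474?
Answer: 12224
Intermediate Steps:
L = 25 (L = -5*(2 - 7) = -5*(-5) = 25)
L*u + 374 = 25*474 + 374 = 11850 + 374 = 12224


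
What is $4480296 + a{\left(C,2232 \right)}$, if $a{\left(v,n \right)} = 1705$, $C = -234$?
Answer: $4482001$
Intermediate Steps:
$4480296 + a{\left(C,2232 \right)} = 4480296 + 1705 = 4482001$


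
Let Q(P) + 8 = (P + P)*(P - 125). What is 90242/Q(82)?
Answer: -45121/3530 ≈ -12.782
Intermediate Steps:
Q(P) = -8 + 2*P*(-125 + P) (Q(P) = -8 + (P + P)*(P - 125) = -8 + (2*P)*(-125 + P) = -8 + 2*P*(-125 + P))
90242/Q(82) = 90242/(-8 - 250*82 + 2*82**2) = 90242/(-8 - 20500 + 2*6724) = 90242/(-8 - 20500 + 13448) = 90242/(-7060) = 90242*(-1/7060) = -45121/3530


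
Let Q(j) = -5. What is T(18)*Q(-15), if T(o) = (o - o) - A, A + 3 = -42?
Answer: -225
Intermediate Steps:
A = -45 (A = -3 - 42 = -45)
T(o) = 45 (T(o) = (o - o) - 1*(-45) = 0 + 45 = 45)
T(18)*Q(-15) = 45*(-5) = -225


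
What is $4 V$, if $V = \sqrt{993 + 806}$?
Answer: $4 \sqrt{1799} \approx 169.66$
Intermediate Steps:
$V = \sqrt{1799} \approx 42.415$
$4 V = 4 \sqrt{1799}$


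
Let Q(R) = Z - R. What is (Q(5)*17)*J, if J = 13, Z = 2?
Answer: -663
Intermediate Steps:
Q(R) = 2 - R
(Q(5)*17)*J = ((2 - 1*5)*17)*13 = ((2 - 5)*17)*13 = -3*17*13 = -51*13 = -663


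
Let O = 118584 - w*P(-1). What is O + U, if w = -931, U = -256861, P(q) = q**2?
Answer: -137346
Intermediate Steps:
O = 119515 (O = 118584 - (-931)*(-1)**2 = 118584 - (-931) = 118584 - 1*(-931) = 118584 + 931 = 119515)
O + U = 119515 - 256861 = -137346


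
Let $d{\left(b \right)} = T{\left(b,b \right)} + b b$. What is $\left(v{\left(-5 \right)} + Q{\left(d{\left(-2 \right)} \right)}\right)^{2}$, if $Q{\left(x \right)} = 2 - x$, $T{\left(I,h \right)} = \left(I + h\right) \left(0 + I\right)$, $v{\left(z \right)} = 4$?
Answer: $36$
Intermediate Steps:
$T{\left(I,h \right)} = I \left(I + h\right)$ ($T{\left(I,h \right)} = \left(I + h\right) I = I \left(I + h\right)$)
$d{\left(b \right)} = 3 b^{2}$ ($d{\left(b \right)} = b \left(b + b\right) + b b = b 2 b + b^{2} = 2 b^{2} + b^{2} = 3 b^{2}$)
$\left(v{\left(-5 \right)} + Q{\left(d{\left(-2 \right)} \right)}\right)^{2} = \left(4 + \left(2 - 3 \left(-2\right)^{2}\right)\right)^{2} = \left(4 + \left(2 - 3 \cdot 4\right)\right)^{2} = \left(4 + \left(2 - 12\right)\right)^{2} = \left(4 - 10\right)^{2} = \left(-6\right)^{2} = 36$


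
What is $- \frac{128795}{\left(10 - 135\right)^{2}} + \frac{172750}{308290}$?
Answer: $- \frac{740139836}{96340625} \approx -7.6825$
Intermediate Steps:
$- \frac{128795}{\left(10 - 135\right)^{2}} + \frac{172750}{308290} = - \frac{128795}{\left(-125\right)^{2}} + 172750 \cdot \frac{1}{308290} = - \frac{128795}{15625} + \frac{17275}{30829} = \left(-128795\right) \frac{1}{15625} + \frac{17275}{30829} = - \frac{25759}{3125} + \frac{17275}{30829} = - \frac{740139836}{96340625}$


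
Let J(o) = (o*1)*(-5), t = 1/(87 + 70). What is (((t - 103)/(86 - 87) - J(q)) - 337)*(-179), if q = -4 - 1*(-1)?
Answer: 6997826/157 ≈ 44572.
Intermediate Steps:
q = -3 (q = -4 + 1 = -3)
t = 1/157 ≈ 0.0063694
J(o) = -5*o (J(o) = o*(-5) = -5*o)
(((t - 103)/(86 - 87) - J(q)) - 337)*(-179) = (((1/157 - 103)/(86 - 87) - (-5)*(-3)) - 337)*(-179) = ((-16170/157/(-1) - 1*15) - 337)*(-179) = ((-16170/157*(-1) - 15) - 337)*(-179) = ((16170/157 - 15) - 337)*(-179) = (13815/157 - 337)*(-179) = -39094/157*(-179) = 6997826/157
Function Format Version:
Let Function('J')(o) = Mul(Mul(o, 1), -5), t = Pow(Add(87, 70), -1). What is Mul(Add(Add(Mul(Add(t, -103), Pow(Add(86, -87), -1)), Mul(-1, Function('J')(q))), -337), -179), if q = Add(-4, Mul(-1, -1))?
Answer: Rational(6997826, 157) ≈ 44572.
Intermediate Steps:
q = -3 (q = Add(-4, 1) = -3)
t = Rational(1, 157) (t = Pow(157, -1) = Rational(1, 157) ≈ 0.0063694)
Function('J')(o) = Mul(-5, o) (Function('J')(o) = Mul(o, -5) = Mul(-5, o))
Mul(Add(Add(Mul(Add(t, -103), Pow(Add(86, -87), -1)), Mul(-1, Function('J')(q))), -337), -179) = Mul(Add(Add(Mul(Add(Rational(1, 157), -103), Pow(Add(86, -87), -1)), Mul(-1, Mul(-5, -3))), -337), -179) = Mul(Add(Add(Mul(Rational(-16170, 157), Pow(-1, -1)), Mul(-1, 15)), -337), -179) = Mul(Add(Add(Mul(Rational(-16170, 157), -1), -15), -337), -179) = Mul(Add(Add(Rational(16170, 157), -15), -337), -179) = Mul(Add(Rational(13815, 157), -337), -179) = Mul(Rational(-39094, 157), -179) = Rational(6997826, 157)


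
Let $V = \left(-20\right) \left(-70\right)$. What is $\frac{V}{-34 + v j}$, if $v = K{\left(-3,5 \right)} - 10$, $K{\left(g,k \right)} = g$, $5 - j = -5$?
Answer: $- \frac{350}{41} \approx -8.5366$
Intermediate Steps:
$j = 10$ ($j = 5 - -5 = 5 + 5 = 10$)
$v = -13$ ($v = -3 - 10 = -13$)
$V = 1400$
$\frac{V}{-34 + v j} = \frac{1400}{-34 - 130} = \frac{1400}{-164} = 1400 \left(- \frac{1}{164}\right) = - \frac{350}{41}$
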